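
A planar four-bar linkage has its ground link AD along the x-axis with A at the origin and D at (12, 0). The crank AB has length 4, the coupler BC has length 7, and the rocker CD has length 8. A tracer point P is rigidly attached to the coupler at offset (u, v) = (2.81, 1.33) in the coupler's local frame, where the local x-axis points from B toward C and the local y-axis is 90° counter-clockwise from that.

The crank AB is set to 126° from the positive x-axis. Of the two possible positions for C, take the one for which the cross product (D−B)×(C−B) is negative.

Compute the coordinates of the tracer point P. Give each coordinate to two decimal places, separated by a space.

A=(0,0), D=(12.00,0)
B = A + 4.00·(cos126°, sin126°) = (-2.3511, 3.2361)
|BD| = 14.7115
circle(B,7.00) ∩ circle(D,8.00): a=6.8459, h=1.4606
  candidates: C₊=(4.6484,3.1550) cross=21.487; C₋=(4.0058,0.3054) cross=-21.487
  mode - wants cross < 0 → take C=(4.0058,0.3054) (cross=-21.487)
ex = (C−B)/|BC| = (0.9081,-0.4187); ey = (0.4187,0.9081)
P = B + 2.81·ex + 1.33·ey = (0.7576,3.2674)

0.76 3.27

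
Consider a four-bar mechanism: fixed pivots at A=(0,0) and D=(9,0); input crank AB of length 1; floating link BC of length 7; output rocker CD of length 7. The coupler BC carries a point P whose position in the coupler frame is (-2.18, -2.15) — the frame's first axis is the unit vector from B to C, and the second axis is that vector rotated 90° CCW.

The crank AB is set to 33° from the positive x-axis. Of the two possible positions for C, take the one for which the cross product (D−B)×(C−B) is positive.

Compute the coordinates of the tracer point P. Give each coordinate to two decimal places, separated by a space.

A=(0,0), D=(9.00,0)
B = A + 1.00·(cos33°, sin33°) = (0.8387, 0.5446)
|BD| = 8.1795
circle(B,7.00) ∩ circle(D,7.00): a=4.0897, h=5.6810
  candidates: C₊=(5.2976,5.9407) cross=46.468; C₋=(4.5411,-5.3961) cross=-46.468
  mode + wants cross > 0 → take C=(5.2976,5.9407) (cross=46.468)
ex = (C−B)/|BC| = (0.6370,0.7709); ey = (-0.7709,0.6370)
P = B + -2.18·ex + -2.15·ey = (1.1074,-2.5054)

1.11 -2.51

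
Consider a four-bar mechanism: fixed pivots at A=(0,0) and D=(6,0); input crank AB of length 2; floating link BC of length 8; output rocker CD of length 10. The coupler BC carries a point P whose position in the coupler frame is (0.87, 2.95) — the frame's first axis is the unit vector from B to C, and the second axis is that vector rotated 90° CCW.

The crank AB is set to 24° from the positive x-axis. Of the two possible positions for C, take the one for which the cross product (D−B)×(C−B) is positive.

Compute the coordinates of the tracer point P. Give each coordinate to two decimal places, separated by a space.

A=(0,0), D=(6.00,0)
B = A + 2.00·(cos24°, sin24°) = (1.8271, 0.8135)
|BD| = 4.2515
circle(B,8.00) ∩ circle(D,10.00): a=-2.1081, h=7.7172
  candidates: C₊=(1.2345,8.7915) cross=32.810; C₋=(-1.7187,-6.3578) cross=-32.810
  mode + wants cross > 0 → take C=(1.2345,8.7915) (cross=32.810)
ex = (C−B)/|BC| = (-0.0741,0.9973); ey = (-0.9973,-0.0741)
P = B + 0.87·ex + 2.95·ey = (-1.1792,1.4626)

-1.18 1.46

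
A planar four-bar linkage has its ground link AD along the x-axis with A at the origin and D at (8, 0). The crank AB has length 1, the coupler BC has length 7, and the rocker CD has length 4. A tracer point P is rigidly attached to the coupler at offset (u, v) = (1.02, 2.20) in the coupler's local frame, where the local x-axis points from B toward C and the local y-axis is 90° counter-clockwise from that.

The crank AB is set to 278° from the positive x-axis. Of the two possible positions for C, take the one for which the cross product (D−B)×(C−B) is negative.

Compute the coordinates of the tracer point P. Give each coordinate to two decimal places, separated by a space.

A=(0,0), D=(8.00,0)
B = A + 1.00·(cos278°, sin278°) = (0.1392, -0.9903)
|BD| = 7.9230
circle(B,7.00) ∩ circle(D,4.00): a=6.0440, h=3.5312
  candidates: C₊=(5.6945,3.2687) cross=27.978; C₋=(6.5772,-3.7384) cross=-27.978
  mode - wants cross < 0 → take C=(6.5772,-3.7384) (cross=-27.978)
ex = (C−B)/|BC| = (0.9197,-0.3926); ey = (0.3926,0.9197)
P = B + 1.02·ex + 2.20·ey = (1.9410,0.6327)

1.94 0.63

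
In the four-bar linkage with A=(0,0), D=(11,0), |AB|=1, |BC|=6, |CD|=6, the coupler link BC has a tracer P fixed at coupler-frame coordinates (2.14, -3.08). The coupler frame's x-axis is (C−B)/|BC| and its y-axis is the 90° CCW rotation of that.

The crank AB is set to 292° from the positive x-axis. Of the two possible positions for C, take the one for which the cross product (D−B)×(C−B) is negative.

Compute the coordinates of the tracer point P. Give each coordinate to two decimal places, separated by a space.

1.19 -4.59

A=(0,0), D=(11.00,0)
B = A + 1.00·(cos292°, sin292°) = (0.3746, -0.9272)
|BD| = 10.6658
circle(B,6.00) ∩ circle(D,6.00): a=5.3329, h=2.7496
  candidates: C₊=(5.4483,2.2756) cross=29.327; C₋=(5.9263,-3.2028) cross=-29.327
  mode - wants cross < 0 → take C=(5.9263,-3.2028) (cross=-29.327)
ex = (C−B)/|BC| = (0.9253,-0.3793); ey = (0.3793,0.9253)
P = B + 2.14·ex + -3.08·ey = (1.1866,-4.5887)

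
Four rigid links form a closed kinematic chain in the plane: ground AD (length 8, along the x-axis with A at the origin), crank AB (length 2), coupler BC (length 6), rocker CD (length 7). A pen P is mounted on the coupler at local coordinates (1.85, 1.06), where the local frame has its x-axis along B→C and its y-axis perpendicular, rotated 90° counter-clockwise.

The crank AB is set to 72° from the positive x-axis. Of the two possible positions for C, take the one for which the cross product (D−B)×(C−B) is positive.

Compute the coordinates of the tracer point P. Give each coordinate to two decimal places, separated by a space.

A=(0,0), D=(8.00,0)
B = A + 2.00·(cos72°, sin72°) = (0.6180, 1.9021)
|BD| = 7.6231
circle(B,6.00) ∩ circle(D,7.00): a=2.9589, h=5.2197
  candidates: C₊=(4.7857,6.2184) cross=39.790; C₋=(2.1809,-3.8908) cross=-39.790
  mode + wants cross > 0 → take C=(4.7857,6.2184) (cross=39.790)
ex = (C−B)/|BC| = (0.6946,0.7194); ey = (-0.7194,0.6946)
P = B + 1.85·ex + 1.06·ey = (1.1405,3.9693)

1.14 3.97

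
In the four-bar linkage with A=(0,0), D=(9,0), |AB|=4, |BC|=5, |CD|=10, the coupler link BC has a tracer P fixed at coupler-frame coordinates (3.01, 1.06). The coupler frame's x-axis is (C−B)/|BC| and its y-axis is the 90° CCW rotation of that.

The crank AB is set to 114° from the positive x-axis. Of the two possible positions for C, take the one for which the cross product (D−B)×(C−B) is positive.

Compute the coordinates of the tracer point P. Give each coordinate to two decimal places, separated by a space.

-0.19 6.50

A=(0,0), D=(9.00,0)
B = A + 4.00·(cos114°, sin114°) = (-1.6269, 3.6542)
|BD| = 11.2377
circle(B,5.00) ∩ circle(D,10.00): a=2.2818, h=4.4490
  candidates: C₊=(1.9776,7.1194) cross=49.996; C₋=(-0.9158,-1.2950) cross=-49.996
  mode + wants cross > 0 → take C=(1.9776,7.1194) (cross=49.996)
ex = (C−B)/|BC| = (0.7209,0.6930); ey = (-0.6930,0.7209)
P = B + 3.01·ex + 1.06·ey = (-0.1917,6.5044)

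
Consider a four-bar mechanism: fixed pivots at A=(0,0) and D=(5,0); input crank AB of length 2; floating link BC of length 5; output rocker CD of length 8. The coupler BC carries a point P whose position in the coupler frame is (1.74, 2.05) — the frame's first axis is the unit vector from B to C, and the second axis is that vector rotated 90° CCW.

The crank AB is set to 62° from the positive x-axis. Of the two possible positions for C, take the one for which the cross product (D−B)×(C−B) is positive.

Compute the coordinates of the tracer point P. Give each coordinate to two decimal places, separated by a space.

A=(0,0), D=(5.00,0)
B = A + 2.00·(cos62°, sin62°) = (0.9389, 1.7659)
|BD| = 4.4284
circle(B,5.00) ∩ circle(D,8.00): a=-2.1892, h=4.4953
  candidates: C₊=(0.7239,6.7613) cross=19.907; C₋=(-2.8612,-1.4835) cross=-19.907
  mode + wants cross > 0 → take C=(0.7239,6.7613) (cross=19.907)
ex = (C−B)/|BC| = (-0.0430,0.9991); ey = (-0.9991,-0.0430)
P = B + 1.74·ex + 2.05·ey = (-1.1840,3.4161)

-1.18 3.42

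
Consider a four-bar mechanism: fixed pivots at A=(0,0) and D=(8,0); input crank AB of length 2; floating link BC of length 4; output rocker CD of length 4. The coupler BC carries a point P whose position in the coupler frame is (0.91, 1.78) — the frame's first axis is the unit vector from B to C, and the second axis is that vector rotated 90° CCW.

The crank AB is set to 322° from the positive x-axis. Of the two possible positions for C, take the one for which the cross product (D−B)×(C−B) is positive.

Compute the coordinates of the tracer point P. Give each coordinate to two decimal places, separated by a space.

0.93 0.66

A=(0,0), D=(8.00,0)
B = A + 2.00·(cos322°, sin322°) = (1.5760, -1.2313)
|BD| = 6.5409
circle(B,4.00) ∩ circle(D,4.00): a=3.2705, h=2.3031
  candidates: C₊=(4.3545,1.6462) cross=15.064; C₋=(5.2216,-2.8775) cross=-15.064
  mode + wants cross > 0 → take C=(4.3545,1.6462) (cross=15.064)
ex = (C−B)/|BC| = (0.6946,0.7194); ey = (-0.7194,0.6946)
P = B + 0.91·ex + 1.78·ey = (0.9276,0.6597)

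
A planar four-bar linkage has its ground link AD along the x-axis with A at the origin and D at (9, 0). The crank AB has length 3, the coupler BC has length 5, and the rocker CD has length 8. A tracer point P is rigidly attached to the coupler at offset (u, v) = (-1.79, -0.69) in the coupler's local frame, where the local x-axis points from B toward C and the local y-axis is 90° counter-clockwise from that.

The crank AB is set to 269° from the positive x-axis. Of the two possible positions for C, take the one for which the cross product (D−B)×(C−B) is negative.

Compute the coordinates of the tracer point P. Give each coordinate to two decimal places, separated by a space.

A=(0,0), D=(9.00,0)
B = A + 3.00·(cos269°, sin269°) = (-0.0524, -2.9995)
|BD| = 9.5364
circle(B,5.00) ∩ circle(D,8.00): a=2.7234, h=4.1932
  candidates: C₊=(1.2139,1.8375) cross=39.988; C₋=(3.8517,-6.1233) cross=-39.988
  mode - wants cross < 0 → take C=(3.8517,-6.1233) (cross=-39.988)
ex = (C−B)/|BC| = (0.7808,-0.6248); ey = (0.6248,0.7808)
P = B + -1.79·ex + -0.69·ey = (-1.8811,-2.4200)

-1.88 -2.42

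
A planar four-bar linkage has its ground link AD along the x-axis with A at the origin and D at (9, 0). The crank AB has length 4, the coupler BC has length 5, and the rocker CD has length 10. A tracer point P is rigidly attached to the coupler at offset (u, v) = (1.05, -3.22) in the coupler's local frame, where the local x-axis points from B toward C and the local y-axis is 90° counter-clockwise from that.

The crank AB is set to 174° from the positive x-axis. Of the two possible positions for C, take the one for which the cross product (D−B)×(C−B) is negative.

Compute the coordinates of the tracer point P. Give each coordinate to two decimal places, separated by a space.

-5.55 -2.58

A=(0,0), D=(9.00,0)
B = A + 4.00·(cos174°, sin174°) = (-3.9781, 0.4181)
|BD| = 12.9848
circle(B,5.00) ∩ circle(D,10.00): a=3.6044, h=3.4653
  candidates: C₊=(-0.2640,3.7655) cross=44.996; C₋=(-0.4871,-3.1614) cross=-44.996
  mode - wants cross < 0 → take C=(-0.4871,-3.1614) (cross=-44.996)
ex = (C−B)/|BC| = (0.6982,-0.7159); ey = (0.7159,0.6982)
P = B + 1.05·ex + -3.22·ey = (-5.5502,-2.5818)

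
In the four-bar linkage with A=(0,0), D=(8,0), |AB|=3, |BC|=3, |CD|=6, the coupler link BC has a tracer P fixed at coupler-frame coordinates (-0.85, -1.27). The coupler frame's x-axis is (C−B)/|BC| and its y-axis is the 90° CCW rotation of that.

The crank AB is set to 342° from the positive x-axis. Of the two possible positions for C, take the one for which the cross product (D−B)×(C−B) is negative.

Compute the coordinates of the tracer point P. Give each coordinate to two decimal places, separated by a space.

A=(0,0), D=(8.00,0)
B = A + 3.00·(cos342°, sin342°) = (2.8532, -0.9271)
|BD| = 5.2297
circle(B,3.00) ∩ circle(D,6.00): a=0.0334, h=2.9998
  candidates: C₊=(2.3543,2.0312) cross=15.688; C₋=(3.4178,-3.8734) cross=-15.688
  mode - wants cross < 0 → take C=(3.4178,-3.8734) (cross=-15.688)
ex = (C−B)/|BC| = (0.1882,-0.9821); ey = (0.9821,0.1882)
P = B + -0.85·ex + -1.27·ey = (1.4459,-0.3313)

1.45 -0.33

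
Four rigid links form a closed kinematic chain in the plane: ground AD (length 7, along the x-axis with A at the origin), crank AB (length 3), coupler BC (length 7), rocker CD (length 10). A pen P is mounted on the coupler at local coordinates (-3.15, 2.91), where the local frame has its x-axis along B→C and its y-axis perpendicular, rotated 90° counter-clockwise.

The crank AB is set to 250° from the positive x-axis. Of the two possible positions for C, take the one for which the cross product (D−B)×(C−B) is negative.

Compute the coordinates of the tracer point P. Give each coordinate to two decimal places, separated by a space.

-0.06 1.36

A=(0,0), D=(7.00,0)
B = A + 3.00·(cos250°, sin250°) = (-1.0261, -2.8191)
|BD| = 8.5068
circle(B,7.00) ∩ circle(D,10.00): a=1.2558, h=6.8864
  candidates: C₊=(-2.1234,4.0944) cross=58.581; C₋=(2.4409,-8.9002) cross=-58.581
  mode - wants cross < 0 → take C=(2.4409,-8.9002) (cross=-58.581)
ex = (C−B)/|BC| = (0.4953,-0.8687); ey = (0.8687,0.4953)
P = B + -3.15·ex + 2.91·ey = (-0.0581,1.3587)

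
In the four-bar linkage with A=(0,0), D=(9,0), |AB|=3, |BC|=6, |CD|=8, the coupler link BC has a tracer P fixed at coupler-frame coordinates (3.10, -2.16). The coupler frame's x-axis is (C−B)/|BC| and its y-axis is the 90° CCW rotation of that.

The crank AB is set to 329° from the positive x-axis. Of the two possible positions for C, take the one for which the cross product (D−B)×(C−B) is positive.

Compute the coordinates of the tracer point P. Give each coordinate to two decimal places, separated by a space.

A=(0,0), D=(9.00,0)
B = A + 3.00·(cos329°, sin329°) = (2.5715, -1.5451)
|BD| = 6.6116
circle(B,6.00) ∩ circle(D,8.00): a=1.1883, h=5.8812
  candidates: C₊=(2.3525,4.4509) cross=38.884; C₋=(5.1013,-6.9857) cross=-38.884
  mode + wants cross > 0 → take C=(2.3525,4.4509) (cross=38.884)
ex = (C−B)/|BC| = (-0.0365,0.9993); ey = (-0.9993,-0.0365)
P = B + 3.10·ex + -2.16·ey = (4.6169,1.6317)

4.62 1.63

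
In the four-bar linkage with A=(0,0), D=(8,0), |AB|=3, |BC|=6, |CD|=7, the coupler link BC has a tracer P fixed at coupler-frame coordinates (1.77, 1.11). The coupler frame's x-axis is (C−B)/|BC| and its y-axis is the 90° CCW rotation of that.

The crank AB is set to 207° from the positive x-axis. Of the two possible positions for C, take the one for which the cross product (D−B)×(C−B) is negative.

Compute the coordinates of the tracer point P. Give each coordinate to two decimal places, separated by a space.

A=(0,0), D=(8.00,0)
B = A + 3.00·(cos207°, sin207°) = (-2.6730, -1.3620)
|BD| = 10.7596
circle(B,6.00) ∩ circle(D,7.00): a=4.7757, h=3.6322
  candidates: C₊=(1.6045,2.8455) cross=39.081; C₋=(2.5240,-4.3605) cross=-39.081
  mode - wants cross < 0 → take C=(2.5240,-4.3605) (cross=-39.081)
ex = (C−B)/|BC| = (0.8662,-0.4997); ey = (0.4997,0.8662)
P = B + 1.77·ex + 1.11·ey = (-0.5852,-1.2851)

-0.59 -1.29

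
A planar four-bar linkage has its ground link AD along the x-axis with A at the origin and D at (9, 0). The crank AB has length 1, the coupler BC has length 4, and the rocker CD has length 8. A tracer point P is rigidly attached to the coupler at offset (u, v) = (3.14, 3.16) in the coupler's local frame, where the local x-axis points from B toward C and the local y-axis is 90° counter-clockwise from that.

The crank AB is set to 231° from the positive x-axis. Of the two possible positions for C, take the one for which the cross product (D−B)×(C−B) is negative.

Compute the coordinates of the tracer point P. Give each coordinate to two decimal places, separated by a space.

3.81 -1.11

A=(0,0), D=(9.00,0)
B = A + 1.00·(cos231°, sin231°) = (-0.6293, -0.7771)
|BD| = 9.6606
circle(B,4.00) ∩ circle(D,8.00): a=2.3460, h=3.2398
  candidates: C₊=(1.4485,2.6409) cross=31.298; C₋=(1.9697,-3.8177) cross=-31.298
  mode - wants cross < 0 → take C=(1.9697,-3.8177) (cross=-31.298)
ex = (C−B)/|BC| = (0.6498,-0.7601); ey = (0.7601,0.6498)
P = B + 3.14·ex + 3.16·ey = (3.8130,-1.1108)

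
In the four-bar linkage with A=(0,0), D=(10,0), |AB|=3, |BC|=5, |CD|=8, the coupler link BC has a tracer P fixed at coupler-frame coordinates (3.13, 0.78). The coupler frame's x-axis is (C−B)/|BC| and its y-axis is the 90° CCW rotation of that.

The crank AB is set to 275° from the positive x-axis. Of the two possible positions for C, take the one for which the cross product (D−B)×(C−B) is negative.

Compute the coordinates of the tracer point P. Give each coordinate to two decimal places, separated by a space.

3.30 -4.06

A=(0,0), D=(10.00,0)
B = A + 3.00·(cos275°, sin275°) = (0.2615, -2.9886)
|BD| = 10.1868
circle(B,5.00) ∩ circle(D,8.00): a=3.1791, h=3.8591
  candidates: C₊=(2.1685,1.6334) cross=39.312; C₋=(4.4329,-5.7452) cross=-39.312
  mode - wants cross < 0 → take C=(4.4329,-5.7452) (cross=-39.312)
ex = (C−B)/|BC| = (0.8343,-0.5513); ey = (0.5513,0.8343)
P = B + 3.13·ex + 0.78·ey = (3.3028,-4.0635)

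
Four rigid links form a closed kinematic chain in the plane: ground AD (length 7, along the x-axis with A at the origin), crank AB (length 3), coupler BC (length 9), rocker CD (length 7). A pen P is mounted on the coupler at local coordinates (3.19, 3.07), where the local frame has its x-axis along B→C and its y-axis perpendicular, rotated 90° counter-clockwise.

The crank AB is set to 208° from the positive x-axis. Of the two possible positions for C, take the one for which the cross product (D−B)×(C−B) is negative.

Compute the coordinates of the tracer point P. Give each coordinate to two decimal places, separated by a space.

1.73 -0.75

A=(0,0), D=(7.00,0)
B = A + 3.00·(cos208°, sin208°) = (-2.6488, -1.4084)
|BD| = 9.7511
circle(B,9.00) ∩ circle(D,7.00): a=6.5164, h=6.2078
  candidates: C₊=(2.9026,5.6755) cross=60.533; C₋=(4.6958,-6.6099) cross=-60.533
  mode - wants cross < 0 → take C=(4.6958,-6.6099) (cross=-60.533)
ex = (C−B)/|BC| = (0.8161,-0.5779); ey = (0.5779,0.8161)
P = B + 3.19·ex + 3.07·ey = (1.7287,-0.7467)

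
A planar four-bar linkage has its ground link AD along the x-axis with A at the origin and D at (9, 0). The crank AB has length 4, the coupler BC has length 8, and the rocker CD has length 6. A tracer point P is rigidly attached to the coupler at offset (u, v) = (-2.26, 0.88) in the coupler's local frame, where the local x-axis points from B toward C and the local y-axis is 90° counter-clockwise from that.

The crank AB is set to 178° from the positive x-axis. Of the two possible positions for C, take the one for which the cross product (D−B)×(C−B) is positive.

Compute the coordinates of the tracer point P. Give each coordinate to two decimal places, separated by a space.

A=(0,0), D=(9.00,0)
B = A + 4.00·(cos178°, sin178°) = (-3.9976, 0.1396)
|BD| = 12.9983
circle(B,8.00) ∩ circle(D,6.00): a=7.5762, h=2.5692
  candidates: C₊=(3.6058,2.6273) cross=33.396; C₋=(3.5506,-2.5108) cross=-33.396
  mode + wants cross > 0 → take C=(3.6058,2.6273) (cross=33.396)
ex = (C−B)/|BC| = (0.9504,0.3110); ey = (-0.3110,0.9504)
P = B + -2.26·ex + 0.88·ey = (-6.4192,0.2732)

-6.42 0.27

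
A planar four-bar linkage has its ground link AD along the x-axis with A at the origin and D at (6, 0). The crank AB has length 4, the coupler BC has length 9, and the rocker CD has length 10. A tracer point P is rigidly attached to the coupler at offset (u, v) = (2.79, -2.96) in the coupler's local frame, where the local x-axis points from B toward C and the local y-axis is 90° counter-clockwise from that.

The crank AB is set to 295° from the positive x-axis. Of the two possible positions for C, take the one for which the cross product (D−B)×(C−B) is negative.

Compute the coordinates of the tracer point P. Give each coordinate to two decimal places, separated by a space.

A=(0,0), D=(6.00,0)
B = A + 4.00·(cos295°, sin295°) = (1.6905, -3.6252)
|BD| = 5.6315
circle(B,9.00) ∩ circle(D,10.00): a=1.1288, h=8.9289
  candidates: C₊=(-3.1936,3.9343) cross=50.284; C₋=(8.3022,-9.7314) cross=-50.284
  mode - wants cross < 0 → take C=(8.3022,-9.7314) (cross=-50.284)
ex = (C−B)/|BC| = (0.7346,-0.6785); ey = (0.6785,0.7346)
P = B + 2.79·ex + -2.96·ey = (1.7319,-7.6927)

1.73 -7.69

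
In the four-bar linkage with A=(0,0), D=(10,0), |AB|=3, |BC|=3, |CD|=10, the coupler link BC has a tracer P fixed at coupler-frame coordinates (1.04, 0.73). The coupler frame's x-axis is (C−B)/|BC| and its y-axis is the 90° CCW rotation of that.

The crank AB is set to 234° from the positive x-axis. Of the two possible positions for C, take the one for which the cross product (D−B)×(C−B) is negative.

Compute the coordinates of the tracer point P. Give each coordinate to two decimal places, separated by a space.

-0.50 -2.33

A=(0,0), D=(10.00,0)
B = A + 3.00·(cos234°, sin234°) = (-1.7634, -2.4271)
|BD| = 12.0111
circle(B,3.00) ∩ circle(D,10.00): a=2.2174, h=2.0207
  candidates: C₊=(0.0000,-0.0000) cross=24.271; C₋=(0.8166,-3.9580) cross=-24.271
  mode - wants cross < 0 → take C=(0.8166,-3.9580) (cross=-24.271)
ex = (C−B)/|BC| = (0.8600,-0.5103); ey = (0.5103,0.8600)
P = B + 1.04·ex + 0.73·ey = (-0.4964,-2.3300)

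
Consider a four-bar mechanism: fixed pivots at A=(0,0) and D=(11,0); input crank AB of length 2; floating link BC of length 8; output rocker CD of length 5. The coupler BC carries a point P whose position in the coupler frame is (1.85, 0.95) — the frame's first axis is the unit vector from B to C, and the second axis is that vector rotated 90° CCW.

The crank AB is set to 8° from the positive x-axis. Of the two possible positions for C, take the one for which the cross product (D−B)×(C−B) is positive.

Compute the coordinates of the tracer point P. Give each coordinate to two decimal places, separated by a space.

A=(0,0), D=(11.00,0)
B = A + 2.00·(cos8°, sin8°) = (1.9805, 0.2783)
|BD| = 9.0238
circle(B,8.00) ∩ circle(D,5.00): a=6.6728, h=4.4128
  candidates: C₊=(8.7863,4.4833) cross=39.820; C₋=(8.5141,-4.3382) cross=-39.820
  mode + wants cross > 0 → take C=(8.7863,4.4833) (cross=39.820)
ex = (C−B)/|BC| = (0.8507,0.5256); ey = (-0.5256,0.8507)
P = B + 1.85·ex + 0.95·ey = (3.0550,2.0589)

3.06 2.06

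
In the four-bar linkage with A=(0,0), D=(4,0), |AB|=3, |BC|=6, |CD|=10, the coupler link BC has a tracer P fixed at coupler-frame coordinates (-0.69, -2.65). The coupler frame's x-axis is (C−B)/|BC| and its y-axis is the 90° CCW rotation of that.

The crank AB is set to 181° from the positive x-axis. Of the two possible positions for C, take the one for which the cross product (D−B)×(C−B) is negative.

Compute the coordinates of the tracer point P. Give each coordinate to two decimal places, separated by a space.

-5.49 1.08

A=(0,0), D=(4.00,0)
B = A + 3.00·(cos181°, sin181°) = (-2.9995, -0.0524)
|BD| = 6.9997
circle(B,6.00) ∩ circle(D,10.00): a=-1.0717, h=5.9035
  candidates: C₊=(-4.1154,5.8430) cross=41.323; C₋=(-4.0271,-5.9637) cross=-41.323
  mode - wants cross < 0 → take C=(-4.0271,-5.9637) (cross=-41.323)
ex = (C−B)/|BC| = (-0.1713,-0.9852); ey = (0.9852,-0.1713)
P = B + -0.69·ex + -2.65·ey = (-5.4922,1.0813)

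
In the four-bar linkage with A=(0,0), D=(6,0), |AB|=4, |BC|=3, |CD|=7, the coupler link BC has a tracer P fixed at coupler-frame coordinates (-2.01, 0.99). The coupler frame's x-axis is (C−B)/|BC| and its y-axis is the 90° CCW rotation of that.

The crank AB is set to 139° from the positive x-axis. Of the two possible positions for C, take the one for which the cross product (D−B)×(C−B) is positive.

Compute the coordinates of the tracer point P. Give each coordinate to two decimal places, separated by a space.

-5.22 3.06

A=(0,0), D=(6.00,0)
B = A + 4.00·(cos139°, sin139°) = (-3.0188, 2.6242)
|BD| = 9.3929
circle(B,3.00) ∩ circle(D,7.00): a=2.5672, h=1.5523
  candidates: C₊=(-0.1202,3.3975) cross=14.581; C₋=(-0.9876,0.4165) cross=-14.581
  mode + wants cross > 0 → take C=(-0.1202,3.3975) (cross=14.581)
ex = (C−B)/|BC| = (0.9662,0.2578); ey = (-0.2578,0.9662)
P = B + -2.01·ex + 0.99·ey = (-5.2161,3.0627)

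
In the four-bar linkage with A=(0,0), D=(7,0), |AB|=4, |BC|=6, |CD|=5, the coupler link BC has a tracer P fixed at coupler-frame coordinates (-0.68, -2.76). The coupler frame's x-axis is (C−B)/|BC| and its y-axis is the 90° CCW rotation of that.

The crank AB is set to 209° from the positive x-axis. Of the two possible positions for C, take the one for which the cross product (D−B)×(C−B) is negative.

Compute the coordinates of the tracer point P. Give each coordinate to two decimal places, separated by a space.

A=(0,0), D=(7.00,0)
B = A + 4.00·(cos209°, sin209°) = (-3.4985, -1.9392)
|BD| = 10.6761
circle(B,6.00) ∩ circle(D,5.00): a=5.8532, h=1.3191
  candidates: C₊=(2.0178,0.4211) cross=14.082; C₋=(2.4970,-2.1732) cross=-14.082
  mode - wants cross < 0 → take C=(2.4970,-2.1732) (cross=-14.082)
ex = (C−B)/|BC| = (0.9992,-0.0390); ey = (0.0390,0.9992)
P = B + -0.68·ex + -2.76·ey = (-4.2856,-4.6706)

-4.29 -4.67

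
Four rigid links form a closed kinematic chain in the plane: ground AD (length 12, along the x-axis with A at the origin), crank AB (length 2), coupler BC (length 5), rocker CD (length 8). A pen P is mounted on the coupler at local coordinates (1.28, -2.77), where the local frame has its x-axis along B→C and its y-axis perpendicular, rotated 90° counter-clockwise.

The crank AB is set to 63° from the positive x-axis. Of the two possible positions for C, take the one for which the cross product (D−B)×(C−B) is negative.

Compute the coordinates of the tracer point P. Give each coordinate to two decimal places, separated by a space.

-0.30 -1.02

A=(0,0), D=(12.00,0)
B = A + 2.00·(cos63°, sin63°) = (0.9080, 1.7820)
|BD| = 11.2343
circle(B,5.00) ∩ circle(D,8.00): a=3.8814, h=3.1520
  candidates: C₊=(5.2402,4.2784) cross=35.410; C₋=(4.2402,-1.9457) cross=-35.410
  mode - wants cross < 0 → take C=(4.2402,-1.9457) (cross=-35.410)
ex = (C−B)/|BC| = (0.6664,-0.7456); ey = (0.7456,0.6664)
P = B + 1.28·ex + -2.77·ey = (-0.3041,-1.0184)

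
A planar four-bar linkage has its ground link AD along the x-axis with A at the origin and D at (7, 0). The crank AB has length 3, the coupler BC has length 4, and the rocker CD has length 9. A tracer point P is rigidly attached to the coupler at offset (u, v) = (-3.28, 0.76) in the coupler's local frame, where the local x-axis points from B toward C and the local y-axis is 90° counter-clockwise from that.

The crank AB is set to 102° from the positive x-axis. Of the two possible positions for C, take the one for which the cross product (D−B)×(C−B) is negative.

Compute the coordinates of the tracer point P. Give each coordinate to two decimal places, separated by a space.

1.19 5.77

A=(0,0), D=(7.00,0)
B = A + 3.00·(cos102°, sin102°) = (-0.6237, 2.9344)
|BD| = 8.1690
circle(B,4.00) ∩ circle(D,9.00): a=0.1060, h=3.9986
  candidates: C₊=(0.9116,6.6281) cross=32.664; C₋=(-1.9611,-0.8353) cross=-32.664
  mode - wants cross < 0 → take C=(-1.9611,-0.8353) (cross=-32.664)
ex = (C−B)/|BC| = (-0.3344,-0.9424); ey = (0.9424,-0.3344)
P = B + -3.28·ex + 0.76·ey = (1.1892,5.7716)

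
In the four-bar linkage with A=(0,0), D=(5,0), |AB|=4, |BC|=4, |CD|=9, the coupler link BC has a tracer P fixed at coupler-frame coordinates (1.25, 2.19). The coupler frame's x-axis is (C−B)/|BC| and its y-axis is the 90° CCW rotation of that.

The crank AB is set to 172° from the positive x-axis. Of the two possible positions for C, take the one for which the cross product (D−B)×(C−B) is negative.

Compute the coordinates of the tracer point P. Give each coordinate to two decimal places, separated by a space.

-1.60 -0.34

A=(0,0), D=(5.00,0)
B = A + 4.00·(cos172°, sin172°) = (-3.9611, 0.5567)
|BD| = 8.9783
circle(B,4.00) ∩ circle(D,9.00): a=0.8694, h=3.9044
  candidates: C₊=(-2.8513,4.3997) cross=35.055; C₋=(-3.3355,-3.3941) cross=-35.055
  mode - wants cross < 0 → take C=(-3.3355,-3.3941) (cross=-35.055)
ex = (C−B)/|BC| = (0.1564,-0.9877); ey = (0.9877,0.1564)
P = B + 1.25·ex + 2.19·ey = (-1.6025,-0.3354)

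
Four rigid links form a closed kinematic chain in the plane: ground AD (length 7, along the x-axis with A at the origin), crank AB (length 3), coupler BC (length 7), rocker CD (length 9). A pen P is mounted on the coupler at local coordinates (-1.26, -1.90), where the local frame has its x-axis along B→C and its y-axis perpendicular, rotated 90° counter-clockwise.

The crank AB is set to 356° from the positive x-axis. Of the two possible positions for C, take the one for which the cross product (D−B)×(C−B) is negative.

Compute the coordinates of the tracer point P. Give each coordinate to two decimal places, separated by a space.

1.44 1.46

A=(0,0), D=(7.00,0)
B = A + 3.00·(cos356°, sin356°) = (2.9927, -0.2093)
|BD| = 4.0128
circle(B,7.00) ∩ circle(D,9.00): a=-1.9809, h=6.7139
  candidates: C₊=(0.6644,6.3922) cross=26.941; C₋=(1.3646,-7.0173) cross=-26.941
  mode - wants cross < 0 → take C=(1.3646,-7.0173) (cross=-26.941)
ex = (C−B)/|BC| = (-0.2326,-0.9726); ey = (0.9726,-0.2326)
P = B + -1.26·ex + -1.90·ey = (1.4378,1.4581)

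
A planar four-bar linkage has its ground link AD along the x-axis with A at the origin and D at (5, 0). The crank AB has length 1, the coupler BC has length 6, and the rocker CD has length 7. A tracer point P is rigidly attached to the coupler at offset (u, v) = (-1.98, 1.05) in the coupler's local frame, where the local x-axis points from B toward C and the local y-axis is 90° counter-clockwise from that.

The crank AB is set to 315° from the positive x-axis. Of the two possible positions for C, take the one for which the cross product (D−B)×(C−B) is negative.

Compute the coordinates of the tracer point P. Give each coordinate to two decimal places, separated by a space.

A=(0,0), D=(5.00,0)
B = A + 1.00·(cos315°, sin315°) = (0.7071, -0.7071)
|BD| = 4.3507
circle(B,6.00) ∩ circle(D,7.00): a=0.6814, h=5.9612
  candidates: C₊=(0.4106,5.2856) cross=25.936; C₋=(2.3483,-6.4783) cross=-25.936
  mode - wants cross < 0 → take C=(2.3483,-6.4783) (cross=-25.936)
ex = (C−B)/|BC| = (0.2735,-0.9619); ey = (0.9619,0.2735)
P = B + -1.98·ex + 1.05·ey = (1.1755,1.4846)

1.18 1.48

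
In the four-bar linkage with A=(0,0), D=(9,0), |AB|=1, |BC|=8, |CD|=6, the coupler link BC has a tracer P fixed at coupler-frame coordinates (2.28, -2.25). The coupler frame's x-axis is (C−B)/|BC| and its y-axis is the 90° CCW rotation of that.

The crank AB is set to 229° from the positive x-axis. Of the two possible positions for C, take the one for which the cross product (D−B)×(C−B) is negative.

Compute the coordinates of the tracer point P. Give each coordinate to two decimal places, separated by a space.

A=(0,0), D=(9.00,0)
B = A + 1.00·(cos229°, sin229°) = (-0.6561, -0.7547)
|BD| = 9.6855
circle(B,8.00) ∩ circle(D,6.00): a=6.2882, h=4.9455
  candidates: C₊=(5.2277,4.6658) cross=47.900; C₋=(5.9984,-5.1952) cross=-47.900
  mode - wants cross < 0 → take C=(5.9984,-5.1952) (cross=-47.900)
ex = (C−B)/|BC| = (0.8318,-0.5551); ey = (0.5551,0.8318)
P = B + 2.28·ex + -2.25·ey = (-0.0084,-3.8918)

-0.01 -3.89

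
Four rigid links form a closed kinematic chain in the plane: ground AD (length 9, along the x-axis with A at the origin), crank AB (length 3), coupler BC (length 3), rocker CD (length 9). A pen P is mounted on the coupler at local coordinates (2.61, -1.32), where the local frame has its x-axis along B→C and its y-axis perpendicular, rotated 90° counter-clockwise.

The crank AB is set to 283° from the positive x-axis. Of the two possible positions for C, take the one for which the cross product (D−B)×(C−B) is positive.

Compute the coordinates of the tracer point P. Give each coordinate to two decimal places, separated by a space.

A=(0,0), D=(9.00,0)
B = A + 3.00·(cos283°, sin283°) = (0.6749, -2.9231)
|BD| = 8.8234
circle(B,3.00) ∩ circle(D,9.00): a=0.3317, h=2.9816
  candidates: C₊=(0.0000,0.0000) cross=26.308; C₋=(1.9756,-5.6265) cross=-26.308
  mode + wants cross > 0 → take C=(0.0000,0.0000) (cross=26.308)
ex = (C−B)/|BC| = (-0.2250,0.9744); ey = (-0.9744,-0.2250)
P = B + 2.61·ex + -1.32·ey = (1.3739,-0.0831)

1.37 -0.08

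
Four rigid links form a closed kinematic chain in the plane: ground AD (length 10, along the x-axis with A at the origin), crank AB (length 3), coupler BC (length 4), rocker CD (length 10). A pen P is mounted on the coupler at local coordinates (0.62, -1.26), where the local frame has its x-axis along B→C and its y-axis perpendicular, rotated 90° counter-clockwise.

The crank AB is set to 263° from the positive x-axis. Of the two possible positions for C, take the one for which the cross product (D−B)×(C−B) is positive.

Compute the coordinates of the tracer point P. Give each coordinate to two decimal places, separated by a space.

0.95 -2.49

A=(0,0), D=(10.00,0)
B = A + 3.00·(cos263°, sin263°) = (-0.3656, -2.9776)
|BD| = 10.7848
circle(B,4.00) ∩ circle(D,10.00): a=1.4980, h=3.7089
  candidates: C₊=(0.0502,1.0007) cross=40.000; C₋=(2.0982,-6.1288) cross=-40.000
  mode + wants cross > 0 → take C=(0.0502,1.0007) (cross=40.000)
ex = (C−B)/|BC| = (0.1040,0.9946); ey = (-0.9946,0.1040)
P = B + 0.62·ex + -1.26·ey = (0.9520,-2.4920)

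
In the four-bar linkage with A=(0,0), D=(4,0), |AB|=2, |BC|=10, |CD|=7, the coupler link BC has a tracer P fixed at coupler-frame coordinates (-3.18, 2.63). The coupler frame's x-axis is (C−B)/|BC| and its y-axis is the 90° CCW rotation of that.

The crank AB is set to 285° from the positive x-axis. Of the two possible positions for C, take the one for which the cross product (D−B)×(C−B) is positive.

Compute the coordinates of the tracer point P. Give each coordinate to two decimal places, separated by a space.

A=(0,0), D=(4.00,0)
B = A + 2.00·(cos285°, sin285°) = (0.5176, -1.9319)
|BD| = 3.9823
circle(B,10.00) ∩ circle(D,7.00): a=8.3945, h=5.4344
  candidates: C₊=(5.2219,6.8925) cross=21.642; C₋=(10.4945,-2.6118) cross=-21.642
  mode + wants cross > 0 → take C=(5.2219,6.8925) (cross=21.642)
ex = (C−B)/|BC| = (0.4704,0.8824); ey = (-0.8824,0.4704)
P = B + -3.18·ex + 2.63·ey = (-3.2991,-3.5008)

-3.30 -3.50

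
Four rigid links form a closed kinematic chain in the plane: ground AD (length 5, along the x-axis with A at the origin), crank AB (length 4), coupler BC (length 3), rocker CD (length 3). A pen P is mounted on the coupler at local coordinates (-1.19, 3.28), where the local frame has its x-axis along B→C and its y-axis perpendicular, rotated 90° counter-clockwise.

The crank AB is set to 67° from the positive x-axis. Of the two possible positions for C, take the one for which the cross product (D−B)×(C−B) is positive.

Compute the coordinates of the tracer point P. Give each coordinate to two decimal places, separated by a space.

1.21 7.15

A=(0,0), D=(5.00,0)
B = A + 4.00·(cos67°, sin67°) = (1.5629, 3.6820)
|BD| = 5.0369
circle(B,3.00) ∩ circle(D,3.00): a=2.5185, h=1.6301
  candidates: C₊=(4.4731,2.9534) cross=8.211; C₋=(2.0898,0.7287) cross=-8.211
  mode + wants cross > 0 → take C=(4.4731,2.9534) (cross=8.211)
ex = (C−B)/|BC| = (0.9701,-0.2429); ey = (0.2429,0.9701)
P = B + -1.19·ex + 3.28·ey = (1.2052,7.1528)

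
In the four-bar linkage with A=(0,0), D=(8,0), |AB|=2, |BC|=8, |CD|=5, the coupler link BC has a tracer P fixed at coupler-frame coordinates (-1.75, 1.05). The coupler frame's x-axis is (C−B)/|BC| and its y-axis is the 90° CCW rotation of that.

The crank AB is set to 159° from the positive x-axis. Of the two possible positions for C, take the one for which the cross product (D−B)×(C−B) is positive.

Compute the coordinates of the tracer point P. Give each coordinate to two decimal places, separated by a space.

A=(0,0), D=(8.00,0)
B = A + 2.00·(cos159°, sin159°) = (-1.8672, 0.7167)
|BD| = 9.8932
circle(B,8.00) ∩ circle(D,5.00): a=6.9176, h=4.0182
  candidates: C₊=(5.3234,4.2233) cross=39.753; C₋=(4.7412,-3.7921) cross=-39.753
  mode + wants cross > 0 → take C=(5.3234,4.2233) (cross=39.753)
ex = (C−B)/|BC| = (0.8988,0.4383); ey = (-0.4383,0.8988)
P = B + -1.75·ex + 1.05·ey = (-3.9003,0.8934)

-3.90 0.89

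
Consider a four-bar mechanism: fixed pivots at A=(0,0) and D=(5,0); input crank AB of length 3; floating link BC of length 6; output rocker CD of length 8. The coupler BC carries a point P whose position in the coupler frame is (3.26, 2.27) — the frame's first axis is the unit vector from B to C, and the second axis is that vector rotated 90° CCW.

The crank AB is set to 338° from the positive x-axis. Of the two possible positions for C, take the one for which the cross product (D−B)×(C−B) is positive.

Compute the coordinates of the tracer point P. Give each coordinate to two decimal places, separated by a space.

-0.98 -2.40

A=(0,0), D=(5.00,0)
B = A + 3.00·(cos338°, sin338°) = (2.7816, -1.1238)
|BD| = 2.4869
circle(B,6.00) ∩ circle(D,8.00): a=-4.3862, h=4.0941
  candidates: C₊=(-2.9813,0.5463) cross=10.181; C₋=(0.7189,-6.7581) cross=-10.181
  mode + wants cross > 0 → take C=(-2.9813,0.5463) (cross=10.181)
ex = (C−B)/|BC| = (-0.9605,0.2783); ey = (-0.2783,-0.9605)
P = B + 3.26·ex + 2.27·ey = (-0.9815,-2.3967)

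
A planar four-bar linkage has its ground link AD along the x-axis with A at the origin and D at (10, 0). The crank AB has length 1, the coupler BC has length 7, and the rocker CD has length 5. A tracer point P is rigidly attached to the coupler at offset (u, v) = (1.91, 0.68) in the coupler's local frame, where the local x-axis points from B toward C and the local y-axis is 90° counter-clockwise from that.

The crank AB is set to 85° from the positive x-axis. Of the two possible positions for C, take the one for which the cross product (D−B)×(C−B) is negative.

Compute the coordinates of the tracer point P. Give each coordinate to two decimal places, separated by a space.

2.05 0.50

A=(0,0), D=(10.00,0)
B = A + 1.00·(cos85°, sin85°) = (0.0872, 0.9962)
|BD| = 9.9628
circle(B,7.00) ∩ circle(D,5.00): a=6.1859, h=3.2764
  candidates: C₊=(6.5696,3.6377) cross=32.642; C₋=(5.9144,-2.8824) cross=-32.642
  mode - wants cross < 0 → take C=(5.9144,-2.8824) (cross=-32.642)
ex = (C−B)/|BC| = (0.8325,-0.5541); ey = (0.5541,0.8325)
P = B + 1.91·ex + 0.68·ey = (2.0539,0.5040)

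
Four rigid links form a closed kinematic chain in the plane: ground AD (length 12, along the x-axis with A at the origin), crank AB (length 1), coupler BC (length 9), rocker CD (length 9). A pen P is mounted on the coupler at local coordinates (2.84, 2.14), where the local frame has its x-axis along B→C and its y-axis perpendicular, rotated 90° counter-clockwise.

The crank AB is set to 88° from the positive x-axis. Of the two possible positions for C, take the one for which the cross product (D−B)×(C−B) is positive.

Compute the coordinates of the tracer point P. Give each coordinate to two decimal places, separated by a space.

A=(0,0), D=(12.00,0)
B = A + 1.00·(cos88°, sin88°) = (0.0349, 0.9994)
|BD| = 12.0068
circle(B,9.00) ∩ circle(D,9.00): a=6.0034, h=6.7052
  candidates: C₊=(6.5756,7.1816) cross=80.507; C₋=(5.4593,-6.1822) cross=-80.507
  mode + wants cross > 0 → take C=(6.5756,7.1816) (cross=80.507)
ex = (C−B)/|BC| = (0.7267,0.6869); ey = (-0.6869,0.7267)
P = B + 2.84·ex + 2.14·ey = (0.6288,4.5054)

0.63 4.51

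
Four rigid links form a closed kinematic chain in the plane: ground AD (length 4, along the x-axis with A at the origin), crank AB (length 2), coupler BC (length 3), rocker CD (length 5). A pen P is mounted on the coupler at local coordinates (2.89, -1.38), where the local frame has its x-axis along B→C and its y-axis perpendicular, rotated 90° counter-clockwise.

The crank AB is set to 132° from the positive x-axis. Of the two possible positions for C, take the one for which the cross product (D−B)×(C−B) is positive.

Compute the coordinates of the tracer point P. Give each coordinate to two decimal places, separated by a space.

1.62 2.72

A=(0,0), D=(4.00,0)
B = A + 2.00·(cos132°, sin132°) = (-1.3383, 1.4863)
|BD| = 5.5413
circle(B,3.00) ∩ circle(D,5.00): a=1.3270, h=2.6906
  candidates: C₊=(0.6617,3.7224) cross=14.909; C₋=(-0.7816,-1.4616) cross=-14.909
  mode + wants cross > 0 → take C=(0.6617,3.7224) (cross=14.909)
ex = (C−B)/|BC| = (0.6667,0.7454); ey = (-0.7454,0.6667)
P = B + 2.89·ex + -1.38·ey = (1.6170,2.7204)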